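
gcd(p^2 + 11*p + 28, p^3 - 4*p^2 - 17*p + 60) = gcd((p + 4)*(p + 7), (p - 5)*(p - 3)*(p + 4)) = p + 4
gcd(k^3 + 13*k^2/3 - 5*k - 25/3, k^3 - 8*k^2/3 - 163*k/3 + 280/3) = k - 5/3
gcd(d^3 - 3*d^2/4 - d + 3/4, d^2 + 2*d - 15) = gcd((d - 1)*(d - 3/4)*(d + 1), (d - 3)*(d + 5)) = 1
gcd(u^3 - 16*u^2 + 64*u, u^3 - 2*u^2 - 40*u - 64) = u - 8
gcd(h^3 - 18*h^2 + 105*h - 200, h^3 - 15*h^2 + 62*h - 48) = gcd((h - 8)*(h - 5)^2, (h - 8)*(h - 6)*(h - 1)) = h - 8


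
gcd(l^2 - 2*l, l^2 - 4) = l - 2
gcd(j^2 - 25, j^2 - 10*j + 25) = j - 5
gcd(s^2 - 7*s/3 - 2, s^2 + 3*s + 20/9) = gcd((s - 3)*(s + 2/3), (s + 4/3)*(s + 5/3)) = 1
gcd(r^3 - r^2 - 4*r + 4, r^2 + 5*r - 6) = r - 1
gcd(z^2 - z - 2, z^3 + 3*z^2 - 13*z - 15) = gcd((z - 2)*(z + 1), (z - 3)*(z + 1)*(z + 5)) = z + 1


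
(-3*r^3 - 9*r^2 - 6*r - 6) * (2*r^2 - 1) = -6*r^5 - 18*r^4 - 9*r^3 - 3*r^2 + 6*r + 6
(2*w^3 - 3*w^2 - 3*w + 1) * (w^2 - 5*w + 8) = 2*w^5 - 13*w^4 + 28*w^3 - 8*w^2 - 29*w + 8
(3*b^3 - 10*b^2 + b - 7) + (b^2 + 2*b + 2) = 3*b^3 - 9*b^2 + 3*b - 5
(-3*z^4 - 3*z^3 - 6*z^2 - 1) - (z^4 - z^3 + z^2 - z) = -4*z^4 - 2*z^3 - 7*z^2 + z - 1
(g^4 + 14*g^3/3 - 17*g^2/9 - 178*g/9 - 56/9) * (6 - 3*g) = -3*g^5 - 8*g^4 + 101*g^3/3 + 48*g^2 - 100*g - 112/3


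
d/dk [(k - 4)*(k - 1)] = 2*k - 5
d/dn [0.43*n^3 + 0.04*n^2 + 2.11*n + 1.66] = 1.29*n^2 + 0.08*n + 2.11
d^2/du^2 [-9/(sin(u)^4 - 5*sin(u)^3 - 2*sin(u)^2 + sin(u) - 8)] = 9*(2*(-4*sin(u)*cos(u)^2 + 15*cos(u)^2 - 14)^2*cos(u)^2 + (-16*sin(u)^4 + 45*sin(u)^3 + 20*sin(u)^2 - 31*sin(u) - 4)*(-sin(u)^4 + 5*sin(u)^3 + 2*sin(u)^2 - sin(u) + 8))/(-sin(u)^4 + 5*sin(u)^3 + 2*sin(u)^2 - sin(u) + 8)^3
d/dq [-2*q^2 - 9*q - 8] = -4*q - 9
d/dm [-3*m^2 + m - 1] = 1 - 6*m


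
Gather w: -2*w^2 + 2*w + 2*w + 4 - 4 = -2*w^2 + 4*w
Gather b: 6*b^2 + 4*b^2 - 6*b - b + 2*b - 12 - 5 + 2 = 10*b^2 - 5*b - 15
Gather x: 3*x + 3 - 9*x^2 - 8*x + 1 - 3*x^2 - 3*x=-12*x^2 - 8*x + 4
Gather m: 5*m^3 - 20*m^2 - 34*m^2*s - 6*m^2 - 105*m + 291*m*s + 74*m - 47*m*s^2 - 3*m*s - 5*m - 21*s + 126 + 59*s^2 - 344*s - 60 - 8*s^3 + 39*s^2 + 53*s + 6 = 5*m^3 + m^2*(-34*s - 26) + m*(-47*s^2 + 288*s - 36) - 8*s^3 + 98*s^2 - 312*s + 72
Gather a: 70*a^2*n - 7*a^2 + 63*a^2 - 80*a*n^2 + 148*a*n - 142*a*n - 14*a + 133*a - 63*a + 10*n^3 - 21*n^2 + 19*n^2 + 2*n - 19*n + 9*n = a^2*(70*n + 56) + a*(-80*n^2 + 6*n + 56) + 10*n^3 - 2*n^2 - 8*n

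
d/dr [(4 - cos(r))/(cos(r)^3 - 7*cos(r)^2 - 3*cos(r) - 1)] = (-115*cos(r) + 19*cos(2*r) - cos(3*r) - 7)*sin(r)/(2*(-cos(r)^3 + 7*cos(r)^2 + 3*cos(r) + 1)^2)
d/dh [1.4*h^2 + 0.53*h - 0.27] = 2.8*h + 0.53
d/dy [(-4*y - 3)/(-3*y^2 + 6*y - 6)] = 2*(-2*y^2 - 3*y + 7)/(3*(y^4 - 4*y^3 + 8*y^2 - 8*y + 4))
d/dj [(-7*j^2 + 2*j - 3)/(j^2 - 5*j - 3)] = 3*(11*j^2 + 16*j - 7)/(j^4 - 10*j^3 + 19*j^2 + 30*j + 9)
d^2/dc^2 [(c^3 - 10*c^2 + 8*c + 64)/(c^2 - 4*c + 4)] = 8*(46 - 5*c)/(c^4 - 8*c^3 + 24*c^2 - 32*c + 16)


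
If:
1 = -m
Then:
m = -1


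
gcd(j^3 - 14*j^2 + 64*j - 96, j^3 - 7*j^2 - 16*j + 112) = j - 4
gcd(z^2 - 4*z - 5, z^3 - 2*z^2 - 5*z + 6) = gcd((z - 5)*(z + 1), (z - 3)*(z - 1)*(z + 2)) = 1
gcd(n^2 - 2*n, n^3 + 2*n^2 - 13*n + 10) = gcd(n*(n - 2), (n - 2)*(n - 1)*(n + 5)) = n - 2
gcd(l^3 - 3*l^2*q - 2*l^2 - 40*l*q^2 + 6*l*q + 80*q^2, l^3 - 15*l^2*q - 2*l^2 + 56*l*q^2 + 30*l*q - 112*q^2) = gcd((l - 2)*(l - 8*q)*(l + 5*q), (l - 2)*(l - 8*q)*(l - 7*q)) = -l^2 + 8*l*q + 2*l - 16*q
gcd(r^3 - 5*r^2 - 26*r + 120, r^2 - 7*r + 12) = r - 4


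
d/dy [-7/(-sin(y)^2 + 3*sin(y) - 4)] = 7*(3 - 2*sin(y))*cos(y)/(sin(y)^2 - 3*sin(y) + 4)^2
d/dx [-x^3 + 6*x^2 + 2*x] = -3*x^2 + 12*x + 2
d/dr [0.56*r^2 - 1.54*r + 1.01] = 1.12*r - 1.54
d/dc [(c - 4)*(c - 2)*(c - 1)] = 3*c^2 - 14*c + 14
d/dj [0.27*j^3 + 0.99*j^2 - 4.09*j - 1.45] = 0.81*j^2 + 1.98*j - 4.09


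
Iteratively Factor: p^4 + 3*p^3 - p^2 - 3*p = (p + 1)*(p^3 + 2*p^2 - 3*p) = (p - 1)*(p + 1)*(p^2 + 3*p) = p*(p - 1)*(p + 1)*(p + 3)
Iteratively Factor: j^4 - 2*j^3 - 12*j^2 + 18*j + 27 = (j - 3)*(j^3 + j^2 - 9*j - 9) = (j - 3)^2*(j^2 + 4*j + 3) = (j - 3)^2*(j + 1)*(j + 3)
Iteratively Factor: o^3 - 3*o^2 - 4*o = (o + 1)*(o^2 - 4*o) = (o - 4)*(o + 1)*(o)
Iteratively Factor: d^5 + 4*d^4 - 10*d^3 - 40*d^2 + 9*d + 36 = (d - 1)*(d^4 + 5*d^3 - 5*d^2 - 45*d - 36) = (d - 1)*(d + 1)*(d^3 + 4*d^2 - 9*d - 36) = (d - 1)*(d + 1)*(d + 3)*(d^2 + d - 12) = (d - 3)*(d - 1)*(d + 1)*(d + 3)*(d + 4)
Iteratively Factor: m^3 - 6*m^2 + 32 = (m - 4)*(m^2 - 2*m - 8) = (m - 4)^2*(m + 2)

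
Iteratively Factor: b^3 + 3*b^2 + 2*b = (b)*(b^2 + 3*b + 2) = b*(b + 2)*(b + 1)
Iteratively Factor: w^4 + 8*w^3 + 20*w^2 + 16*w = (w + 4)*(w^3 + 4*w^2 + 4*w) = (w + 2)*(w + 4)*(w^2 + 2*w) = w*(w + 2)*(w + 4)*(w + 2)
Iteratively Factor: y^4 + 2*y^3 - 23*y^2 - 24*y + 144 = (y + 4)*(y^3 - 2*y^2 - 15*y + 36) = (y + 4)^2*(y^2 - 6*y + 9) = (y - 3)*(y + 4)^2*(y - 3)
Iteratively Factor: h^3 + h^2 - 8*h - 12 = (h - 3)*(h^2 + 4*h + 4) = (h - 3)*(h + 2)*(h + 2)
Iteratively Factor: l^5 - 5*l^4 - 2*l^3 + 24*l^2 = (l)*(l^4 - 5*l^3 - 2*l^2 + 24*l) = l*(l - 3)*(l^3 - 2*l^2 - 8*l) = l*(l - 3)*(l + 2)*(l^2 - 4*l) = l*(l - 4)*(l - 3)*(l + 2)*(l)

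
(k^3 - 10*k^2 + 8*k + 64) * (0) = 0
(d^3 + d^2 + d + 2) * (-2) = -2*d^3 - 2*d^2 - 2*d - 4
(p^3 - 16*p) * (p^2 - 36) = p^5 - 52*p^3 + 576*p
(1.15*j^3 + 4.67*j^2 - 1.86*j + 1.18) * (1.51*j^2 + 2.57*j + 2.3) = 1.7365*j^5 + 10.0072*j^4 + 11.8383*j^3 + 7.7426*j^2 - 1.2454*j + 2.714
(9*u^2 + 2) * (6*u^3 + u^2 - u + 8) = 54*u^5 + 9*u^4 + 3*u^3 + 74*u^2 - 2*u + 16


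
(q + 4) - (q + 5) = -1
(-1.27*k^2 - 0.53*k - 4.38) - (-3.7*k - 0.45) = -1.27*k^2 + 3.17*k - 3.93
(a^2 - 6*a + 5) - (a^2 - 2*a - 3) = 8 - 4*a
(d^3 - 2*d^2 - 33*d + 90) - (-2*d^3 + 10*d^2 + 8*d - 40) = 3*d^3 - 12*d^2 - 41*d + 130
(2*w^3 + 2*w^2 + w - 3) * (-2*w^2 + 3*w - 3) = -4*w^5 + 2*w^4 - 2*w^3 + 3*w^2 - 12*w + 9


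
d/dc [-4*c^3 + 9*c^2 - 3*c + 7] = -12*c^2 + 18*c - 3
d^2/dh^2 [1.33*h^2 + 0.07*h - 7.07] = 2.66000000000000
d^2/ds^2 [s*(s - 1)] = 2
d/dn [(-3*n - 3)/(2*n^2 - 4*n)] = 3*(n^2 + 2*n - 2)/(2*n^2*(n^2 - 4*n + 4))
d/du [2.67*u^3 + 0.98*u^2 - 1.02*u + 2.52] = 8.01*u^2 + 1.96*u - 1.02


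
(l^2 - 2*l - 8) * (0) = 0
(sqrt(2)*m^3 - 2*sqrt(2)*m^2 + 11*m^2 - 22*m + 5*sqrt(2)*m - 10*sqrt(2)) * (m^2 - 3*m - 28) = sqrt(2)*m^5 - 5*sqrt(2)*m^4 + 11*m^4 - 55*m^3 - 17*sqrt(2)*m^3 - 242*m^2 + 31*sqrt(2)*m^2 - 110*sqrt(2)*m + 616*m + 280*sqrt(2)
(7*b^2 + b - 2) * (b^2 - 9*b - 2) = 7*b^4 - 62*b^3 - 25*b^2 + 16*b + 4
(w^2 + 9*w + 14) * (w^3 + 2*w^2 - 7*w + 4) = w^5 + 11*w^4 + 25*w^3 - 31*w^2 - 62*w + 56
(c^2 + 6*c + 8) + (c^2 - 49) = 2*c^2 + 6*c - 41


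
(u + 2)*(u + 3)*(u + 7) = u^3 + 12*u^2 + 41*u + 42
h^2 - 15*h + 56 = (h - 8)*(h - 7)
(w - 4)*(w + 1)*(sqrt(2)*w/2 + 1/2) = sqrt(2)*w^3/2 - 3*sqrt(2)*w^2/2 + w^2/2 - 2*sqrt(2)*w - 3*w/2 - 2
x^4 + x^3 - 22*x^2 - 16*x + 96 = (x - 4)*(x - 2)*(x + 3)*(x + 4)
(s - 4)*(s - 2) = s^2 - 6*s + 8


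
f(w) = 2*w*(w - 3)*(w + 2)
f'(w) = 2*w*(w - 3) + 2*w*(w + 2) + 2*(w - 3)*(w + 2)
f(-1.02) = 8.04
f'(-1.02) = -1.68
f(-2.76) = -24.16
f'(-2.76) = 44.75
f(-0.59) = 5.97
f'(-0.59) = -7.55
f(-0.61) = 6.12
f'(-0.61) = -7.33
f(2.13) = -15.31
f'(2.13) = 6.70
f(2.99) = -0.30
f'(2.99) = 29.68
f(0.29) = -3.60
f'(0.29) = -12.66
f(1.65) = -16.26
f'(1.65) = -2.26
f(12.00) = 3024.00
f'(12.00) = 804.00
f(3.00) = 0.00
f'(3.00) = 30.00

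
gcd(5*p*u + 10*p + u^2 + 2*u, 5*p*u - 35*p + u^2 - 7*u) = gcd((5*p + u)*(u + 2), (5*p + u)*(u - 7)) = 5*p + u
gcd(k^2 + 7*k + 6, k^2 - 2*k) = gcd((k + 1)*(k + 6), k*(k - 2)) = 1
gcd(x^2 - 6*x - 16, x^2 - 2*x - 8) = x + 2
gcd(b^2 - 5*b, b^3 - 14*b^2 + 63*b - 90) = b - 5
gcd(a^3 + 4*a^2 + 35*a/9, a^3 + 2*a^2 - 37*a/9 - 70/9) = a^2 + 4*a + 35/9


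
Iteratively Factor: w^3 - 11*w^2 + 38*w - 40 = (w - 4)*(w^2 - 7*w + 10) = (w - 4)*(w - 2)*(w - 5)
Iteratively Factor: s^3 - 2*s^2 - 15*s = (s)*(s^2 - 2*s - 15) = s*(s + 3)*(s - 5)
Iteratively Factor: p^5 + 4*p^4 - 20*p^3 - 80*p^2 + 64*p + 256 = (p - 4)*(p^4 + 8*p^3 + 12*p^2 - 32*p - 64) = (p - 4)*(p + 4)*(p^3 + 4*p^2 - 4*p - 16) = (p - 4)*(p + 2)*(p + 4)*(p^2 + 2*p - 8) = (p - 4)*(p + 2)*(p + 4)^2*(p - 2)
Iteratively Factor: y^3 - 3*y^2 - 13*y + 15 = (y - 1)*(y^2 - 2*y - 15) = (y - 5)*(y - 1)*(y + 3)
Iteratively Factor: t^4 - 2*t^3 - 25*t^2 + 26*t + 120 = (t + 4)*(t^3 - 6*t^2 - t + 30) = (t - 5)*(t + 4)*(t^2 - t - 6) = (t - 5)*(t + 2)*(t + 4)*(t - 3)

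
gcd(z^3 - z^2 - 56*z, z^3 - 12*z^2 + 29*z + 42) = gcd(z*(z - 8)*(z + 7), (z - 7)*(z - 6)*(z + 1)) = 1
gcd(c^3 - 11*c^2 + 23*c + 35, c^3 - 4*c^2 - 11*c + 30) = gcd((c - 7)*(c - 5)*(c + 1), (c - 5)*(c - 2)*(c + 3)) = c - 5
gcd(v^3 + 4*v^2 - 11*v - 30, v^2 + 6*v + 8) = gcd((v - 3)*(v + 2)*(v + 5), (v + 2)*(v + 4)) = v + 2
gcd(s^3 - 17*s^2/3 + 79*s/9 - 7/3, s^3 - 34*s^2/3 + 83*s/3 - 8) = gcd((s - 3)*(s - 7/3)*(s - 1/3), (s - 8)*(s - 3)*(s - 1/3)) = s^2 - 10*s/3 + 1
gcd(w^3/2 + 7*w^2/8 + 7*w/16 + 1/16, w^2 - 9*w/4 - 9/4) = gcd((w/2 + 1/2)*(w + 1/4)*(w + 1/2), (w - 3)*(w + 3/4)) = 1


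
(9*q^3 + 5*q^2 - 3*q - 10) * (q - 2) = 9*q^4 - 13*q^3 - 13*q^2 - 4*q + 20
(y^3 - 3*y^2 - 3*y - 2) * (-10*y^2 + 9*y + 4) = -10*y^5 + 39*y^4 + 7*y^3 - 19*y^2 - 30*y - 8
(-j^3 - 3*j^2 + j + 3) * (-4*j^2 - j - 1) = 4*j^5 + 13*j^4 - 10*j^2 - 4*j - 3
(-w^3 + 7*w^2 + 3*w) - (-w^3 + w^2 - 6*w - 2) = 6*w^2 + 9*w + 2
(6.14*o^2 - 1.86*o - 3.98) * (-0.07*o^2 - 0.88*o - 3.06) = -0.4298*o^4 - 5.273*o^3 - 16.873*o^2 + 9.194*o + 12.1788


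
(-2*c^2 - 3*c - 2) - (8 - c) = -2*c^2 - 2*c - 10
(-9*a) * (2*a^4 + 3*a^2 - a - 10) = -18*a^5 - 27*a^3 + 9*a^2 + 90*a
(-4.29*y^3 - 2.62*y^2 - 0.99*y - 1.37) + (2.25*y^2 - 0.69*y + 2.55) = -4.29*y^3 - 0.37*y^2 - 1.68*y + 1.18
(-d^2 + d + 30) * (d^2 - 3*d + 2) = -d^4 + 4*d^3 + 25*d^2 - 88*d + 60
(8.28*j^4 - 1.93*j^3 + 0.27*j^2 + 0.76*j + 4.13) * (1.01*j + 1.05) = 8.3628*j^5 + 6.7447*j^4 - 1.7538*j^3 + 1.0511*j^2 + 4.9693*j + 4.3365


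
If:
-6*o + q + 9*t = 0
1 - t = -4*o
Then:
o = t/4 - 1/4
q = -15*t/2 - 3/2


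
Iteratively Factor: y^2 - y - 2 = (y + 1)*(y - 2)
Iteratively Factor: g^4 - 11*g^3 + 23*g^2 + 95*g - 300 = (g - 5)*(g^3 - 6*g^2 - 7*g + 60) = (g - 5)*(g - 4)*(g^2 - 2*g - 15) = (g - 5)*(g - 4)*(g + 3)*(g - 5)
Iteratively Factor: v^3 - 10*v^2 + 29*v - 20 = (v - 4)*(v^2 - 6*v + 5) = (v - 5)*(v - 4)*(v - 1)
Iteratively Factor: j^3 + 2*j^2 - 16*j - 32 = (j + 2)*(j^2 - 16) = (j - 4)*(j + 2)*(j + 4)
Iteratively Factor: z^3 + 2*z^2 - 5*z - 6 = (z + 1)*(z^2 + z - 6) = (z + 1)*(z + 3)*(z - 2)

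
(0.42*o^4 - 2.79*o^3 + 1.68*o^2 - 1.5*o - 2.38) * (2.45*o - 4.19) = 1.029*o^5 - 8.5953*o^4 + 15.8061*o^3 - 10.7142*o^2 + 0.454*o + 9.9722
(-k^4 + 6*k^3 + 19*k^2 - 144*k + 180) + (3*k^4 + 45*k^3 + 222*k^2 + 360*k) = 2*k^4 + 51*k^3 + 241*k^2 + 216*k + 180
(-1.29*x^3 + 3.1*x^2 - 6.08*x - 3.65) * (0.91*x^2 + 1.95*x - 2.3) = -1.1739*x^5 + 0.3055*x^4 + 3.4792*x^3 - 22.3075*x^2 + 6.8665*x + 8.395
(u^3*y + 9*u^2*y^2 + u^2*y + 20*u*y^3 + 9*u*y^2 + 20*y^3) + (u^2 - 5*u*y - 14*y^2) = u^3*y + 9*u^2*y^2 + u^2*y + u^2 + 20*u*y^3 + 9*u*y^2 - 5*u*y + 20*y^3 - 14*y^2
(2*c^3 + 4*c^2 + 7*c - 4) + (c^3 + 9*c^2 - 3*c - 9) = 3*c^3 + 13*c^2 + 4*c - 13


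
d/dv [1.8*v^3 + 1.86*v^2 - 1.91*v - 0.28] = 5.4*v^2 + 3.72*v - 1.91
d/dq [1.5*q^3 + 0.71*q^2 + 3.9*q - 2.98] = 4.5*q^2 + 1.42*q + 3.9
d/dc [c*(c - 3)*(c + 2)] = 3*c^2 - 2*c - 6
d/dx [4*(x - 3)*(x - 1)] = 8*x - 16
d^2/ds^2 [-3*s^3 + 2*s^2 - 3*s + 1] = 4 - 18*s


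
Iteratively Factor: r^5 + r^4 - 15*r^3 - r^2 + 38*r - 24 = (r - 3)*(r^4 + 4*r^3 - 3*r^2 - 10*r + 8) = (r - 3)*(r - 1)*(r^3 + 5*r^2 + 2*r - 8) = (r - 3)*(r - 1)*(r + 4)*(r^2 + r - 2) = (r - 3)*(r - 1)^2*(r + 4)*(r + 2)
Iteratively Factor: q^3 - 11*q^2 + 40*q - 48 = (q - 3)*(q^2 - 8*q + 16) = (q - 4)*(q - 3)*(q - 4)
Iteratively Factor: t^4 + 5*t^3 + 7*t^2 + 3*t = (t + 3)*(t^3 + 2*t^2 + t) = t*(t + 3)*(t^2 + 2*t + 1) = t*(t + 1)*(t + 3)*(t + 1)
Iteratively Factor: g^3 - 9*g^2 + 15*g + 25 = (g + 1)*(g^2 - 10*g + 25) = (g - 5)*(g + 1)*(g - 5)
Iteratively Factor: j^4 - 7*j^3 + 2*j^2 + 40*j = (j - 4)*(j^3 - 3*j^2 - 10*j) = (j - 4)*(j + 2)*(j^2 - 5*j) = j*(j - 4)*(j + 2)*(j - 5)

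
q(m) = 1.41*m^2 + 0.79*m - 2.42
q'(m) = 2.82*m + 0.79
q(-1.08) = -1.63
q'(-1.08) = -2.26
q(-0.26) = -2.53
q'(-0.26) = 0.06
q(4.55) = 30.37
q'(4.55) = 13.62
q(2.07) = 5.26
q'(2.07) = 6.63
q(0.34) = -1.99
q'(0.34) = 1.75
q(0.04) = -2.39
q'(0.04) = 0.90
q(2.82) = 11.02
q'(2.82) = 8.74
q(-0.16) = -2.51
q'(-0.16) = 0.34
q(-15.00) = 302.98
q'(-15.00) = -41.51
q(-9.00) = 104.68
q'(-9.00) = -24.59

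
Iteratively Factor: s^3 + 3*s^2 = (s)*(s^2 + 3*s) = s*(s + 3)*(s)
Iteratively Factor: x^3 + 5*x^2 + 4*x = (x + 4)*(x^2 + x) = x*(x + 4)*(x + 1)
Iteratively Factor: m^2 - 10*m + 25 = (m - 5)*(m - 5)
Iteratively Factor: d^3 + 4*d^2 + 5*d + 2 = (d + 2)*(d^2 + 2*d + 1) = (d + 1)*(d + 2)*(d + 1)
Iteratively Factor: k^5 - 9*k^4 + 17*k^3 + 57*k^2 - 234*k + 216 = (k - 3)*(k^4 - 6*k^3 - k^2 + 54*k - 72) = (k - 3)*(k + 3)*(k^3 - 9*k^2 + 26*k - 24) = (k - 3)*(k - 2)*(k + 3)*(k^2 - 7*k + 12) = (k - 3)^2*(k - 2)*(k + 3)*(k - 4)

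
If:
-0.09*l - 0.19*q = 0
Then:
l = -2.11111111111111*q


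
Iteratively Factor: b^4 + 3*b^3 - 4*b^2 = (b)*(b^3 + 3*b^2 - 4*b) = b*(b - 1)*(b^2 + 4*b) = b*(b - 1)*(b + 4)*(b)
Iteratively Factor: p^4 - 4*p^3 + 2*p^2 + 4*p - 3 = (p - 3)*(p^3 - p^2 - p + 1) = (p - 3)*(p + 1)*(p^2 - 2*p + 1) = (p - 3)*(p - 1)*(p + 1)*(p - 1)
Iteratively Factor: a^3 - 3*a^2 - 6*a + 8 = (a - 1)*(a^2 - 2*a - 8) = (a - 1)*(a + 2)*(a - 4)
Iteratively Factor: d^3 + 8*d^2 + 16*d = (d + 4)*(d^2 + 4*d) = d*(d + 4)*(d + 4)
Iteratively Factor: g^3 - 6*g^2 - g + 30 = (g - 5)*(g^2 - g - 6) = (g - 5)*(g - 3)*(g + 2)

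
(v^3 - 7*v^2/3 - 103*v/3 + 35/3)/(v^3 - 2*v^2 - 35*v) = (v - 1/3)/v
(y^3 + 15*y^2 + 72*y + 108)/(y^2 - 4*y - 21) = (y^2 + 12*y + 36)/(y - 7)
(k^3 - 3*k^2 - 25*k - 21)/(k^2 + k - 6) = (k^2 - 6*k - 7)/(k - 2)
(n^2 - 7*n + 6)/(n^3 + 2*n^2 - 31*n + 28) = (n - 6)/(n^2 + 3*n - 28)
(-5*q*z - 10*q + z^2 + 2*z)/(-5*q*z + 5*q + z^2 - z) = (z + 2)/(z - 1)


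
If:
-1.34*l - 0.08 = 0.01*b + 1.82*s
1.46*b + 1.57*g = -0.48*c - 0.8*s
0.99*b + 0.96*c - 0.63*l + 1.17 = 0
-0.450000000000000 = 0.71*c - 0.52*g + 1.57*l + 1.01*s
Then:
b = -3.80817903675343*s - 1.71943008488595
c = 3.05451013533011*s + 0.523653886928239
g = 2.09794683356787*s + 1.43886245745728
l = -1.32978970868094*s - 0.0468699247396571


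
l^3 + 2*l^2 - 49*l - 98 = (l - 7)*(l + 2)*(l + 7)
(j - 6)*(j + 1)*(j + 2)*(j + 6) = j^4 + 3*j^3 - 34*j^2 - 108*j - 72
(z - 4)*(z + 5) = z^2 + z - 20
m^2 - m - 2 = (m - 2)*(m + 1)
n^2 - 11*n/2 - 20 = (n - 8)*(n + 5/2)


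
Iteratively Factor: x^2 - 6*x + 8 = (x - 2)*(x - 4)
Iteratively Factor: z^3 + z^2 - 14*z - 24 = (z + 2)*(z^2 - z - 12) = (z - 4)*(z + 2)*(z + 3)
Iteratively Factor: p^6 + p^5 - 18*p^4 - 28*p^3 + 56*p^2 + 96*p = (p - 2)*(p^5 + 3*p^4 - 12*p^3 - 52*p^2 - 48*p) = (p - 4)*(p - 2)*(p^4 + 7*p^3 + 16*p^2 + 12*p) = (p - 4)*(p - 2)*(p + 3)*(p^3 + 4*p^2 + 4*p) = (p - 4)*(p - 2)*(p + 2)*(p + 3)*(p^2 + 2*p) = p*(p - 4)*(p - 2)*(p + 2)*(p + 3)*(p + 2)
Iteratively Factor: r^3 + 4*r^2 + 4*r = (r + 2)*(r^2 + 2*r) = r*(r + 2)*(r + 2)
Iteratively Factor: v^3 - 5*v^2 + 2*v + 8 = (v - 2)*(v^2 - 3*v - 4) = (v - 4)*(v - 2)*(v + 1)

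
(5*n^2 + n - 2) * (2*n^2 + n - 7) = 10*n^4 + 7*n^3 - 38*n^2 - 9*n + 14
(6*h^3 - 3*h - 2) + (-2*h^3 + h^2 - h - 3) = 4*h^3 + h^2 - 4*h - 5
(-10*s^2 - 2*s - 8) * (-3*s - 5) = 30*s^3 + 56*s^2 + 34*s + 40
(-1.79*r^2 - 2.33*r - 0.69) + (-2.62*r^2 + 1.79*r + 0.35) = -4.41*r^2 - 0.54*r - 0.34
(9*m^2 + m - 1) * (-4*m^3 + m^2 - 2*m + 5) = -36*m^5 + 5*m^4 - 13*m^3 + 42*m^2 + 7*m - 5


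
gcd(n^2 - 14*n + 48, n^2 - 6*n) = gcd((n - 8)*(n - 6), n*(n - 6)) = n - 6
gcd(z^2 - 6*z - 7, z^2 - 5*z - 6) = z + 1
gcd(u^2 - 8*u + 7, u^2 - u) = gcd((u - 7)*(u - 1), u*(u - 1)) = u - 1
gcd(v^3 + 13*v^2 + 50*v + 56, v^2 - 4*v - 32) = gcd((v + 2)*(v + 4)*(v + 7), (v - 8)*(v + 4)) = v + 4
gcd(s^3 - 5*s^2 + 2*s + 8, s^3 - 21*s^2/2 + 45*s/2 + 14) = s - 4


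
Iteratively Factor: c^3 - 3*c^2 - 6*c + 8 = (c - 1)*(c^2 - 2*c - 8) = (c - 4)*(c - 1)*(c + 2)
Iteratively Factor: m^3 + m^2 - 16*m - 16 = (m + 1)*(m^2 - 16) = (m + 1)*(m + 4)*(m - 4)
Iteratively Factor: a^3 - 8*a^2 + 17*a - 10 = (a - 2)*(a^2 - 6*a + 5) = (a - 5)*(a - 2)*(a - 1)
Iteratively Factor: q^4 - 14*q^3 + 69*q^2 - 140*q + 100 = (q - 2)*(q^3 - 12*q^2 + 45*q - 50) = (q - 5)*(q - 2)*(q^2 - 7*q + 10) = (q - 5)*(q - 2)^2*(q - 5)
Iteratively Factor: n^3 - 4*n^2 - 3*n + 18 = (n - 3)*(n^2 - n - 6) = (n - 3)*(n + 2)*(n - 3)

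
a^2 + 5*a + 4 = (a + 1)*(a + 4)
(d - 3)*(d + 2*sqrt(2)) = d^2 - 3*d + 2*sqrt(2)*d - 6*sqrt(2)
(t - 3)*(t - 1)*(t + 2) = t^3 - 2*t^2 - 5*t + 6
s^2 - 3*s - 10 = (s - 5)*(s + 2)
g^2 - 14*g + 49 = (g - 7)^2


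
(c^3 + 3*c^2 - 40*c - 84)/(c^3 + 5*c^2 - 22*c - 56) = (c - 6)/(c - 4)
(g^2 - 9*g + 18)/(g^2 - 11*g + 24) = (g - 6)/(g - 8)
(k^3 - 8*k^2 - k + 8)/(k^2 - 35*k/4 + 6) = 4*(k^2 - 1)/(4*k - 3)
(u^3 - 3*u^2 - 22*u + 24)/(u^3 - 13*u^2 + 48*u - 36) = (u + 4)/(u - 6)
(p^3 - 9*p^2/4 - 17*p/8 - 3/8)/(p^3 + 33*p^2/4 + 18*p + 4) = (2*p^2 - 5*p - 3)/(2*(p^2 + 8*p + 16))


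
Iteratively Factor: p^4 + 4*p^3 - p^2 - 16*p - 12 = (p + 1)*(p^3 + 3*p^2 - 4*p - 12) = (p + 1)*(p + 3)*(p^2 - 4) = (p - 2)*(p + 1)*(p + 3)*(p + 2)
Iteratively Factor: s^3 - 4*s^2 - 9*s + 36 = (s - 3)*(s^2 - s - 12) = (s - 3)*(s + 3)*(s - 4)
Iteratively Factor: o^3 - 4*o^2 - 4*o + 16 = (o - 2)*(o^2 - 2*o - 8) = (o - 2)*(o + 2)*(o - 4)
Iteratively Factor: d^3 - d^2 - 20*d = (d)*(d^2 - d - 20) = d*(d - 5)*(d + 4)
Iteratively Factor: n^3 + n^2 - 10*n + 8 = (n - 1)*(n^2 + 2*n - 8) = (n - 1)*(n + 4)*(n - 2)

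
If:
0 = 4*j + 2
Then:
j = -1/2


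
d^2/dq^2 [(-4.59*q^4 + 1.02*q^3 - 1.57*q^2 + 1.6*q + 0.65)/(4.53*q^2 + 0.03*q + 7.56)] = (-188.381862*q^6 - 3.74268600000008*q^5 - 943.181658*q^4 - 20.4242219999999*q^3 - 2743.995906*q^2 + 21.540762*q - 224.707734)/(92.959677*q^6 + 1.846881*q^5 + 465.426243*q^4 + 6.164451*q^3 + 776.737836*q^2 + 5.143824*q + 432.081216)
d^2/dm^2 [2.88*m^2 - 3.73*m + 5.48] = 5.76000000000000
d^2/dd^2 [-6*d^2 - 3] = -12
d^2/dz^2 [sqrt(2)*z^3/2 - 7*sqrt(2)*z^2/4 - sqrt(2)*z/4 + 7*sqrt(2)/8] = sqrt(2)*(6*z - 7)/2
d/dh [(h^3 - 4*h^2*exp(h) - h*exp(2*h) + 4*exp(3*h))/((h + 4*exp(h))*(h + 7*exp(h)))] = (-15*h^4*exp(h) + h^4 - 58*h^3*exp(2*h) + 22*h^3*exp(h) + 113*h^2*exp(3*h) + 41*h^2*exp(2*h) + 88*h*exp(4*h) - 232*h*exp(3*h) + 112*exp(5*h) - 72*exp(4*h))/(h^4 + 22*h^3*exp(h) + 177*h^2*exp(2*h) + 616*h*exp(3*h) + 784*exp(4*h))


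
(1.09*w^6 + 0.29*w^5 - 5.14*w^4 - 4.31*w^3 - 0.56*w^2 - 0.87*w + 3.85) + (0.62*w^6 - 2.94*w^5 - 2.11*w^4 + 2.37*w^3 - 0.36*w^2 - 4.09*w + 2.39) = 1.71*w^6 - 2.65*w^5 - 7.25*w^4 - 1.94*w^3 - 0.92*w^2 - 4.96*w + 6.24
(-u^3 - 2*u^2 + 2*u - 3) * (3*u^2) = -3*u^5 - 6*u^4 + 6*u^3 - 9*u^2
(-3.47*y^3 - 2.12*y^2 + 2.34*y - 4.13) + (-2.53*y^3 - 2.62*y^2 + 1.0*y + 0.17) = -6.0*y^3 - 4.74*y^2 + 3.34*y - 3.96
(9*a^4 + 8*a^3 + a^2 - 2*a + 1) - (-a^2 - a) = 9*a^4 + 8*a^3 + 2*a^2 - a + 1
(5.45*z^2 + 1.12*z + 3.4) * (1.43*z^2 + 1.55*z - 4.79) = 7.7935*z^4 + 10.0491*z^3 - 19.5075*z^2 - 0.0948000000000011*z - 16.286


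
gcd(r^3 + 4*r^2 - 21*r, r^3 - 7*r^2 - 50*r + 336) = r + 7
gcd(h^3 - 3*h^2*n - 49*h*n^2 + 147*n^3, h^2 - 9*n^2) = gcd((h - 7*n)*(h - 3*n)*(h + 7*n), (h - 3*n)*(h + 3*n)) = h - 3*n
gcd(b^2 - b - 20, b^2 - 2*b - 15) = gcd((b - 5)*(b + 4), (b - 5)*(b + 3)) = b - 5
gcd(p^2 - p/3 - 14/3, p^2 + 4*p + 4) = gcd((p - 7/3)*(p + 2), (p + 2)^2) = p + 2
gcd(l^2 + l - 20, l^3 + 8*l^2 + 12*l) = 1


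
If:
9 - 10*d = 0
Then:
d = 9/10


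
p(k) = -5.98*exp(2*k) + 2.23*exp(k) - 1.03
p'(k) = -11.96*exp(2*k) + 2.23*exp(k)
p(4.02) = -18430.44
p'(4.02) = -36983.04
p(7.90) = -43500471.20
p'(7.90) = -87006955.28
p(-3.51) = -0.97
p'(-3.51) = 0.06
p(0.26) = -8.20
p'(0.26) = -17.22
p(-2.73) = -0.91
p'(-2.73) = 0.09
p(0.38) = -10.56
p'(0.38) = -22.31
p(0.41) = -11.25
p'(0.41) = -23.79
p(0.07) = -5.52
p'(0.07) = -11.37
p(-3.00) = -0.93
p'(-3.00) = 0.08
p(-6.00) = -1.02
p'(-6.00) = 0.01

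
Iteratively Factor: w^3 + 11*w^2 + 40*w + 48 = (w + 4)*(w^2 + 7*w + 12) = (w + 3)*(w + 4)*(w + 4)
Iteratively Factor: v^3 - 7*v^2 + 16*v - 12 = (v - 3)*(v^2 - 4*v + 4) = (v - 3)*(v - 2)*(v - 2)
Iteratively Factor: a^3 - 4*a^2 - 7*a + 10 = (a - 1)*(a^2 - 3*a - 10) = (a - 1)*(a + 2)*(a - 5)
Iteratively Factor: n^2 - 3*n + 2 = (n - 1)*(n - 2)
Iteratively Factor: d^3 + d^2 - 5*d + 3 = (d + 3)*(d^2 - 2*d + 1) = (d - 1)*(d + 3)*(d - 1)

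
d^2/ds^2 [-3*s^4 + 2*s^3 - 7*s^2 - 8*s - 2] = -36*s^2 + 12*s - 14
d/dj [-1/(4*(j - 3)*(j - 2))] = (2*j - 5)/(4*(j - 3)^2*(j - 2)^2)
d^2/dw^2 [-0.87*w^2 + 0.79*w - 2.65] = -1.74000000000000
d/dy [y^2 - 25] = 2*y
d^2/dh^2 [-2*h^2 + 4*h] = -4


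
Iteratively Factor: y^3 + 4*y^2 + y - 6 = (y + 3)*(y^2 + y - 2) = (y + 2)*(y + 3)*(y - 1)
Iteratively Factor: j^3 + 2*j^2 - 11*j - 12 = (j + 1)*(j^2 + j - 12) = (j - 3)*(j + 1)*(j + 4)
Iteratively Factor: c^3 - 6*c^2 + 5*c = (c)*(c^2 - 6*c + 5) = c*(c - 1)*(c - 5)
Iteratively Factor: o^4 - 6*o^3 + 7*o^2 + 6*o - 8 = (o - 1)*(o^3 - 5*o^2 + 2*o + 8) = (o - 4)*(o - 1)*(o^2 - o - 2) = (o - 4)*(o - 1)*(o + 1)*(o - 2)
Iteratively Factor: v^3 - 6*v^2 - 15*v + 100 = (v - 5)*(v^2 - v - 20) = (v - 5)^2*(v + 4)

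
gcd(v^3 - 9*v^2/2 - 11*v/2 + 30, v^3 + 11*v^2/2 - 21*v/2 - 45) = v^2 - v/2 - 15/2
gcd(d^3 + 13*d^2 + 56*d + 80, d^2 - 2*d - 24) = d + 4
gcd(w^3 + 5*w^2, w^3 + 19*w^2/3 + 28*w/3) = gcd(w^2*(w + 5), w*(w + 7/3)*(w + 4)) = w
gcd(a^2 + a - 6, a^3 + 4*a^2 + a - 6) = a + 3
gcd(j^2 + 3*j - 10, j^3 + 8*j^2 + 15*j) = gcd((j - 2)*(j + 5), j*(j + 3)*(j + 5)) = j + 5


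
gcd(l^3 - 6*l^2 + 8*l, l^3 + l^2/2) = l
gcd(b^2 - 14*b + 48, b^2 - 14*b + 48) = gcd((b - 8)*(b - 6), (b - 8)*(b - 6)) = b^2 - 14*b + 48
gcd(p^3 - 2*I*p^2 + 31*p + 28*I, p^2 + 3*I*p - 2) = p + I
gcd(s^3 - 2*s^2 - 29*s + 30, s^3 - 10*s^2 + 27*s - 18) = s^2 - 7*s + 6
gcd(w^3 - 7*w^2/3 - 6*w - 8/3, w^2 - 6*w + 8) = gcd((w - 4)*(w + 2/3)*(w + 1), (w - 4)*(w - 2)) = w - 4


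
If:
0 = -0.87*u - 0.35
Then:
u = -0.40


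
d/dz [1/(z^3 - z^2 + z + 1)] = (-3*z^2 + 2*z - 1)/(z^3 - z^2 + z + 1)^2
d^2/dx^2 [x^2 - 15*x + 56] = 2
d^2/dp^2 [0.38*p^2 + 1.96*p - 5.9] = 0.760000000000000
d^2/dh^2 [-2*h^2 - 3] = -4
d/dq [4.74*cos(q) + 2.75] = -4.74*sin(q)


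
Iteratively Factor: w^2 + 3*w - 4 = (w + 4)*(w - 1)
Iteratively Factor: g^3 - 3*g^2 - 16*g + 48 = (g + 4)*(g^2 - 7*g + 12) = (g - 3)*(g + 4)*(g - 4)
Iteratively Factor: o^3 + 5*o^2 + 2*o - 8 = (o + 2)*(o^2 + 3*o - 4) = (o + 2)*(o + 4)*(o - 1)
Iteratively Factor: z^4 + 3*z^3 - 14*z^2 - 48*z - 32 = (z + 1)*(z^3 + 2*z^2 - 16*z - 32) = (z + 1)*(z + 4)*(z^2 - 2*z - 8) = (z + 1)*(z + 2)*(z + 4)*(z - 4)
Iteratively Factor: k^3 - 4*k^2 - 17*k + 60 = (k - 5)*(k^2 + k - 12) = (k - 5)*(k - 3)*(k + 4)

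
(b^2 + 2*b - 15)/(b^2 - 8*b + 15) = (b + 5)/(b - 5)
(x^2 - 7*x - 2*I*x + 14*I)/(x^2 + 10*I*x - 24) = (x^2 - 7*x - 2*I*x + 14*I)/(x^2 + 10*I*x - 24)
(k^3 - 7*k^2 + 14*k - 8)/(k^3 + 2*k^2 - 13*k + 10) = (k - 4)/(k + 5)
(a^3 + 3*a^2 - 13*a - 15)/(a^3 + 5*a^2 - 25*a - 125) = (a^2 - 2*a - 3)/(a^2 - 25)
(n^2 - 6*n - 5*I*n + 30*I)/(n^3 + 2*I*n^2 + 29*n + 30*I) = (n - 6)/(n^2 + 7*I*n - 6)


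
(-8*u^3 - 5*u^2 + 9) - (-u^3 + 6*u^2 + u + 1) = -7*u^3 - 11*u^2 - u + 8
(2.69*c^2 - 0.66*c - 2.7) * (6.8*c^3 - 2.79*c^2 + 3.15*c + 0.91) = 18.292*c^5 - 11.9931*c^4 - 8.0451*c^3 + 7.9019*c^2 - 9.1056*c - 2.457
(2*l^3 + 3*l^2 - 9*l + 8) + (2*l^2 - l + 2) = 2*l^3 + 5*l^2 - 10*l + 10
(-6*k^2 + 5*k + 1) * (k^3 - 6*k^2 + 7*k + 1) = -6*k^5 + 41*k^4 - 71*k^3 + 23*k^2 + 12*k + 1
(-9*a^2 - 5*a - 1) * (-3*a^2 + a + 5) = 27*a^4 + 6*a^3 - 47*a^2 - 26*a - 5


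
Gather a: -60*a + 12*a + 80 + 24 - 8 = 96 - 48*a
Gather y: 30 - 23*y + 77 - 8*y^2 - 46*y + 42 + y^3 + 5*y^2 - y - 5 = y^3 - 3*y^2 - 70*y + 144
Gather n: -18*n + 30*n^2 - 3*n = 30*n^2 - 21*n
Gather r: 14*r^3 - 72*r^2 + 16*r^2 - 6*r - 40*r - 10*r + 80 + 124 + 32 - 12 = 14*r^3 - 56*r^2 - 56*r + 224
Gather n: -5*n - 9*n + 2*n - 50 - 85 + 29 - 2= -12*n - 108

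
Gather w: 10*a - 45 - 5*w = 10*a - 5*w - 45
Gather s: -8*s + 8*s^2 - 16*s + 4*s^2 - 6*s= 12*s^2 - 30*s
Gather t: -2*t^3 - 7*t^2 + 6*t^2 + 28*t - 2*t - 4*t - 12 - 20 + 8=-2*t^3 - t^2 + 22*t - 24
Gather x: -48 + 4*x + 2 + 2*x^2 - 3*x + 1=2*x^2 + x - 45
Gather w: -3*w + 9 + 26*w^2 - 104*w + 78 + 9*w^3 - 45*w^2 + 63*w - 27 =9*w^3 - 19*w^2 - 44*w + 60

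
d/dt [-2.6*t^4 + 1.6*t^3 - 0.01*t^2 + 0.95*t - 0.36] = -10.4*t^3 + 4.8*t^2 - 0.02*t + 0.95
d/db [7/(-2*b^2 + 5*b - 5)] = 7*(4*b - 5)/(2*b^2 - 5*b + 5)^2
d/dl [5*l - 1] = 5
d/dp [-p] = -1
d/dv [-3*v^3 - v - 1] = -9*v^2 - 1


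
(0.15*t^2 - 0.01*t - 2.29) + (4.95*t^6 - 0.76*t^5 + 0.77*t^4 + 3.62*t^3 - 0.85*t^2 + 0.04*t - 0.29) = 4.95*t^6 - 0.76*t^5 + 0.77*t^4 + 3.62*t^3 - 0.7*t^2 + 0.03*t - 2.58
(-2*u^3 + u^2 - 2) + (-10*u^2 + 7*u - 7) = -2*u^3 - 9*u^2 + 7*u - 9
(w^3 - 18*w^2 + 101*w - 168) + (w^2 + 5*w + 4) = w^3 - 17*w^2 + 106*w - 164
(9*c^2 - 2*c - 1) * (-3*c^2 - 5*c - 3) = -27*c^4 - 39*c^3 - 14*c^2 + 11*c + 3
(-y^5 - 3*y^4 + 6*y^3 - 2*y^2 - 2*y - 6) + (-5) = -y^5 - 3*y^4 + 6*y^3 - 2*y^2 - 2*y - 11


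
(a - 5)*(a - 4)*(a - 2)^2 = a^4 - 13*a^3 + 60*a^2 - 116*a + 80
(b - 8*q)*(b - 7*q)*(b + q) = b^3 - 14*b^2*q + 41*b*q^2 + 56*q^3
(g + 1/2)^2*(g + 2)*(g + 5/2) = g^4 + 11*g^3/2 + 39*g^2/4 + 49*g/8 + 5/4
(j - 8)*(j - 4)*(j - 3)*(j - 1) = j^4 - 16*j^3 + 83*j^2 - 164*j + 96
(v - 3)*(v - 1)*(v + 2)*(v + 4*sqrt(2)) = v^4 - 2*v^3 + 4*sqrt(2)*v^3 - 8*sqrt(2)*v^2 - 5*v^2 - 20*sqrt(2)*v + 6*v + 24*sqrt(2)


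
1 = 1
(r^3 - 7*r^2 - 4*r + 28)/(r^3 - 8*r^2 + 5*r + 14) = (r + 2)/(r + 1)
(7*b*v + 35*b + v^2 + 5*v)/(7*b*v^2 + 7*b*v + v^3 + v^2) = (v + 5)/(v*(v + 1))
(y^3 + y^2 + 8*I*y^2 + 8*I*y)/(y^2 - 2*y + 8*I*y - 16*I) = y*(y + 1)/(y - 2)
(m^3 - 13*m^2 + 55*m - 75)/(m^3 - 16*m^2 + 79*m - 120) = (m - 5)/(m - 8)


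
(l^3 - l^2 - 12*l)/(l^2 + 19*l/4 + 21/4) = 4*l*(l - 4)/(4*l + 7)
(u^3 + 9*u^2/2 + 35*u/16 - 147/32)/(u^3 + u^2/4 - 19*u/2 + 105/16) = (4*u + 7)/(2*(2*u - 5))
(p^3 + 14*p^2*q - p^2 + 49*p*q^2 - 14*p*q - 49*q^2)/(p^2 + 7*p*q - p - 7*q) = p + 7*q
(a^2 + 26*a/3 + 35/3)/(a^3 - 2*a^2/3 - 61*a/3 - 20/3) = (3*a^2 + 26*a + 35)/(3*a^3 - 2*a^2 - 61*a - 20)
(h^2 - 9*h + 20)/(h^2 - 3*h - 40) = (-h^2 + 9*h - 20)/(-h^2 + 3*h + 40)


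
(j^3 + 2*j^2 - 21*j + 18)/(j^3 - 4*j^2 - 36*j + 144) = (j^2 - 4*j + 3)/(j^2 - 10*j + 24)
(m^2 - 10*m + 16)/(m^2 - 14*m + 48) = (m - 2)/(m - 6)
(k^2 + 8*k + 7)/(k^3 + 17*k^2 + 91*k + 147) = (k + 1)/(k^2 + 10*k + 21)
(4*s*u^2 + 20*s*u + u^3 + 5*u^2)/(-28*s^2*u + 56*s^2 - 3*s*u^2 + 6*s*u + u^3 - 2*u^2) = u*(-u - 5)/(7*s*u - 14*s - u^2 + 2*u)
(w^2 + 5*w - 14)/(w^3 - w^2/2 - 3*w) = 2*(w + 7)/(w*(2*w + 3))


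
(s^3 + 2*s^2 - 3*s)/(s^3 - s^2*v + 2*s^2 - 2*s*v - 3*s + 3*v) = s/(s - v)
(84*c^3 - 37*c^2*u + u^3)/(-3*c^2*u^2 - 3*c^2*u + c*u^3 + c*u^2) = (-28*c^2 + 3*c*u + u^2)/(c*u*(u + 1))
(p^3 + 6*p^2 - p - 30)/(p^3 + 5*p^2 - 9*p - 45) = (p - 2)/(p - 3)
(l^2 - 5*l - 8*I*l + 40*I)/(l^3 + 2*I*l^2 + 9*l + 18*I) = (l^2 - 5*l - 8*I*l + 40*I)/(l^3 + 2*I*l^2 + 9*l + 18*I)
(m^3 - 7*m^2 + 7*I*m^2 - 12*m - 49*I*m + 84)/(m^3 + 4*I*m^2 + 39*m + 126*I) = (m^2 + m*(-7 + 4*I) - 28*I)/(m^2 + I*m + 42)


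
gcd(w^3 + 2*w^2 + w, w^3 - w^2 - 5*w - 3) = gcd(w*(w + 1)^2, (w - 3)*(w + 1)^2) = w^2 + 2*w + 1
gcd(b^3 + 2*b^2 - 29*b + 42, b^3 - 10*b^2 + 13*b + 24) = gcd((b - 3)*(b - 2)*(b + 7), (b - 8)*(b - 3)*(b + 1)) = b - 3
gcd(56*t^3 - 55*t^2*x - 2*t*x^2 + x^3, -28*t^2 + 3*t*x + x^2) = 7*t + x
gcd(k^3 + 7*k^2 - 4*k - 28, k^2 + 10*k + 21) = k + 7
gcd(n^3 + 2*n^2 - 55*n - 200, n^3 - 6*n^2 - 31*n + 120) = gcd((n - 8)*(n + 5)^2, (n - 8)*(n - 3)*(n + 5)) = n^2 - 3*n - 40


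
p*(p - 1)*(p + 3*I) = p^3 - p^2 + 3*I*p^2 - 3*I*p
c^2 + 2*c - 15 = (c - 3)*(c + 5)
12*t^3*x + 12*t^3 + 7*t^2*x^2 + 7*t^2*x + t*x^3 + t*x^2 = (3*t + x)*(4*t + x)*(t*x + t)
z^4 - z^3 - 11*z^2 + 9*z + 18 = (z - 3)*(z - 2)*(z + 1)*(z + 3)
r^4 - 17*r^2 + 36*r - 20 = (r - 2)^2*(r - 1)*(r + 5)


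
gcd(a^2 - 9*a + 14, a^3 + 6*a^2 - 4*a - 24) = a - 2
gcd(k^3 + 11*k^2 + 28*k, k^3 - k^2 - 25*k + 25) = 1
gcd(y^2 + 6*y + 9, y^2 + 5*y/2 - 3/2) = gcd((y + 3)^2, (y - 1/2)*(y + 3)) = y + 3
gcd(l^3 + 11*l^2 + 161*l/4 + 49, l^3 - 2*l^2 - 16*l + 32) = l + 4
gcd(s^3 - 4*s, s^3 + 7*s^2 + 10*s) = s^2 + 2*s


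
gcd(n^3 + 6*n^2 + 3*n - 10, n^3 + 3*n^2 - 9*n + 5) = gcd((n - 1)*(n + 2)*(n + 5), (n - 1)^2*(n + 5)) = n^2 + 4*n - 5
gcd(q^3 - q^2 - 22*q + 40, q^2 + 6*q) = 1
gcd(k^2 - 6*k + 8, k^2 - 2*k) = k - 2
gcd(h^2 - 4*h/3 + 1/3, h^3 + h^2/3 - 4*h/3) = h - 1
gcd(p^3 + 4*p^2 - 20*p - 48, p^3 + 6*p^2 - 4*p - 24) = p^2 + 8*p + 12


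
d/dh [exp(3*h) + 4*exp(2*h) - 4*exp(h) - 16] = (3*exp(2*h) + 8*exp(h) - 4)*exp(h)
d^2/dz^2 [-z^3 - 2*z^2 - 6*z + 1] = -6*z - 4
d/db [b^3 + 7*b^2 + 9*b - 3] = 3*b^2 + 14*b + 9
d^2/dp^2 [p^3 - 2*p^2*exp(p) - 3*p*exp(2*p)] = -2*p^2*exp(p) - 12*p*exp(2*p) - 8*p*exp(p) + 6*p - 12*exp(2*p) - 4*exp(p)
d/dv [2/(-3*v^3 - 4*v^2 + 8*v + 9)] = 2*(9*v^2 + 8*v - 8)/(3*v^3 + 4*v^2 - 8*v - 9)^2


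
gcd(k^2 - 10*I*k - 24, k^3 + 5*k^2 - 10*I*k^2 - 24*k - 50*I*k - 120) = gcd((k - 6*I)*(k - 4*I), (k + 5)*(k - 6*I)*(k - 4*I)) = k^2 - 10*I*k - 24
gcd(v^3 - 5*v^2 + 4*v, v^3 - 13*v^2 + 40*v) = v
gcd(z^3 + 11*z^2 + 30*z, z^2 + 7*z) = z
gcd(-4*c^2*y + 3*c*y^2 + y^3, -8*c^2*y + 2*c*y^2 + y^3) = 4*c*y + y^2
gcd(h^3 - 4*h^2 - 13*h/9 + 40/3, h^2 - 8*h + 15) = h - 3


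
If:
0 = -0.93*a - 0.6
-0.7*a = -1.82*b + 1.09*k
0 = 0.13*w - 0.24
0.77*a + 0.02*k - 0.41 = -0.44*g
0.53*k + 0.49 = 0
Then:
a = -0.65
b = -0.80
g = 2.10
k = -0.92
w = 1.85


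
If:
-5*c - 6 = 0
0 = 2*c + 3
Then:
No Solution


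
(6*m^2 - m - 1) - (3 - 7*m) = 6*m^2 + 6*m - 4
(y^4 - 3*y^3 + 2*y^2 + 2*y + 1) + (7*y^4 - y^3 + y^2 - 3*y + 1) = 8*y^4 - 4*y^3 + 3*y^2 - y + 2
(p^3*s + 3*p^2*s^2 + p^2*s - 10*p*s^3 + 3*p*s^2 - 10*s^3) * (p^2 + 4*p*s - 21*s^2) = p^5*s + 7*p^4*s^2 + p^4*s - 19*p^3*s^3 + 7*p^3*s^2 - 103*p^2*s^4 - 19*p^2*s^3 + 210*p*s^5 - 103*p*s^4 + 210*s^5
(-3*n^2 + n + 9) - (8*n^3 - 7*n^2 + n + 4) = -8*n^3 + 4*n^2 + 5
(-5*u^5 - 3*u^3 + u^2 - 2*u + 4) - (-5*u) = -5*u^5 - 3*u^3 + u^2 + 3*u + 4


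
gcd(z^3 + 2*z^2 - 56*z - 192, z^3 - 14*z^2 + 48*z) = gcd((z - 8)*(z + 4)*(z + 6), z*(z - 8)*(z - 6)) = z - 8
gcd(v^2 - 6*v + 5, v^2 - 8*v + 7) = v - 1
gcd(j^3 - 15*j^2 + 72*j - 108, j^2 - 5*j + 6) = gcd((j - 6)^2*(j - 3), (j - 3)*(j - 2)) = j - 3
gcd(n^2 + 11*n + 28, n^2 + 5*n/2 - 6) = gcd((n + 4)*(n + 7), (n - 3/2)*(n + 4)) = n + 4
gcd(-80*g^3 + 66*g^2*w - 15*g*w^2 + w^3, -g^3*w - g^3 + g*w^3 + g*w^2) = 1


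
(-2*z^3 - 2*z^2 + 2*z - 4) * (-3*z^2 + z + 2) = 6*z^5 + 4*z^4 - 12*z^3 + 10*z^2 - 8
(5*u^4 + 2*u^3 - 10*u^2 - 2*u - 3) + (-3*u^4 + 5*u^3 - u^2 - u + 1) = 2*u^4 + 7*u^3 - 11*u^2 - 3*u - 2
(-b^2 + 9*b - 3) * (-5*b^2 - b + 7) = 5*b^4 - 44*b^3 - b^2 + 66*b - 21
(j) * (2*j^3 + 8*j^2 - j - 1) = 2*j^4 + 8*j^3 - j^2 - j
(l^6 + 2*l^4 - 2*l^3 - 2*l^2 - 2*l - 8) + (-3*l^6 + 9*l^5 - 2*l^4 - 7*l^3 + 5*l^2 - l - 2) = -2*l^6 + 9*l^5 - 9*l^3 + 3*l^2 - 3*l - 10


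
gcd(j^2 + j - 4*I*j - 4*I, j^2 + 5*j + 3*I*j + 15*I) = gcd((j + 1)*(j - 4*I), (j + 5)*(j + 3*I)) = 1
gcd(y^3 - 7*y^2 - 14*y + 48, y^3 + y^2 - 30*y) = 1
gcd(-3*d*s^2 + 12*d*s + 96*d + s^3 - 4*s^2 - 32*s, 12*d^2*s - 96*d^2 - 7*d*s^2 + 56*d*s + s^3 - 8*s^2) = -3*d*s + 24*d + s^2 - 8*s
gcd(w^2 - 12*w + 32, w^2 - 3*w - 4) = w - 4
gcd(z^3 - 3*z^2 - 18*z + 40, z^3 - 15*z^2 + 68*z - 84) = z - 2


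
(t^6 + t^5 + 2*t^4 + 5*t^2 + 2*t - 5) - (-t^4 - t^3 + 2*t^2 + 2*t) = t^6 + t^5 + 3*t^4 + t^3 + 3*t^2 - 5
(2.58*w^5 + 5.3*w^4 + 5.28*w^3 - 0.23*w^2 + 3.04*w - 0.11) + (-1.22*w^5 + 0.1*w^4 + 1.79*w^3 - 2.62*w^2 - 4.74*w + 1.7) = 1.36*w^5 + 5.4*w^4 + 7.07*w^3 - 2.85*w^2 - 1.7*w + 1.59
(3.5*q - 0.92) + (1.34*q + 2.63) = 4.84*q + 1.71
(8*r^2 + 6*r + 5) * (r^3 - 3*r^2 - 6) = 8*r^5 - 18*r^4 - 13*r^3 - 63*r^2 - 36*r - 30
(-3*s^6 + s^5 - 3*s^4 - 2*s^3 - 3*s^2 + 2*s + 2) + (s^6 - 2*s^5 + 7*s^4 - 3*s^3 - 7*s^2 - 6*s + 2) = -2*s^6 - s^5 + 4*s^4 - 5*s^3 - 10*s^2 - 4*s + 4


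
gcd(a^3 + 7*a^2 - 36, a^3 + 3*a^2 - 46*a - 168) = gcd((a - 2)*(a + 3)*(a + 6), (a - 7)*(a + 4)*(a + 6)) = a + 6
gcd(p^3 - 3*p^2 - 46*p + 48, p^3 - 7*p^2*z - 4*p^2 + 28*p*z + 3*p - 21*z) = p - 1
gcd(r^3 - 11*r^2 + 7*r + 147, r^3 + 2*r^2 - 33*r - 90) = r + 3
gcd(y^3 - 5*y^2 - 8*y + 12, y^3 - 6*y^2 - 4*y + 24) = y^2 - 4*y - 12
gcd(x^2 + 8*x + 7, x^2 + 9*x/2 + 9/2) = 1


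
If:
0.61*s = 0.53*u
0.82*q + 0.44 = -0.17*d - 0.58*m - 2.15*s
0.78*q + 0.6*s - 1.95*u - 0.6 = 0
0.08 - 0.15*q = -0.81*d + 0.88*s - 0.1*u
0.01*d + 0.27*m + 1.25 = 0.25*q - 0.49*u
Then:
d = 0.44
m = -3.97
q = 1.40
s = 0.30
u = 0.34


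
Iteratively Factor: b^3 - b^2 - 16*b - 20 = (b + 2)*(b^2 - 3*b - 10) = (b - 5)*(b + 2)*(b + 2)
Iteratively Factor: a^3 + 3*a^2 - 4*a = (a + 4)*(a^2 - a) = a*(a + 4)*(a - 1)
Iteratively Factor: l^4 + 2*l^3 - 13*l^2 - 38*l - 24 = (l - 4)*(l^3 + 6*l^2 + 11*l + 6) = (l - 4)*(l + 2)*(l^2 + 4*l + 3) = (l - 4)*(l + 1)*(l + 2)*(l + 3)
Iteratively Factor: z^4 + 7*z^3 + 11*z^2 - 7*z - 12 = (z + 4)*(z^3 + 3*z^2 - z - 3) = (z - 1)*(z + 4)*(z^2 + 4*z + 3) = (z - 1)*(z + 1)*(z + 4)*(z + 3)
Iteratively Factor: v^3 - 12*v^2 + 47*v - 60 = (v - 4)*(v^2 - 8*v + 15) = (v - 5)*(v - 4)*(v - 3)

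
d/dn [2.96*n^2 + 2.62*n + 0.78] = 5.92*n + 2.62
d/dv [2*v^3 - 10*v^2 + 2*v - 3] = 6*v^2 - 20*v + 2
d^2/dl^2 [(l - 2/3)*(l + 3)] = 2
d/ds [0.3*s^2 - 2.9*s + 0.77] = 0.6*s - 2.9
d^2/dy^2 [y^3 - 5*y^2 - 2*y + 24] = 6*y - 10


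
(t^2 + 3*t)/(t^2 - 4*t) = (t + 3)/(t - 4)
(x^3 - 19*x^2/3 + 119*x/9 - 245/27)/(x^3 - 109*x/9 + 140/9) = (x - 7/3)/(x + 4)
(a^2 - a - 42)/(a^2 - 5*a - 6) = (-a^2 + a + 42)/(-a^2 + 5*a + 6)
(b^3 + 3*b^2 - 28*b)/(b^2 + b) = (b^2 + 3*b - 28)/(b + 1)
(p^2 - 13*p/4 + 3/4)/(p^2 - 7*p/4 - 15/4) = (4*p - 1)/(4*p + 5)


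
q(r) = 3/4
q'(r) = 0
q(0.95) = 0.75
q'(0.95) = 0.00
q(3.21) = 0.75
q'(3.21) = 0.00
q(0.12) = 0.75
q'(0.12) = 0.00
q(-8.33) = 0.75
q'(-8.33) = 0.00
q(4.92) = 0.75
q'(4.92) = 0.00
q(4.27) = 0.75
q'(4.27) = 0.00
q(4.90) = 0.75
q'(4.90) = 0.00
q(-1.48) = 0.75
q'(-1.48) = 0.00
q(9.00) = 0.75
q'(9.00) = 0.00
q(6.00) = 0.75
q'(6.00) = 0.00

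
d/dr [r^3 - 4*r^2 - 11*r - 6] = 3*r^2 - 8*r - 11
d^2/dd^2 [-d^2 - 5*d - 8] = -2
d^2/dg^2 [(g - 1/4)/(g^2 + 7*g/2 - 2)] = ((4*g - 1)*(4*g + 7)^2 - 2*(12*g + 13)*(2*g^2 + 7*g - 4))/(2*g^2 + 7*g - 4)^3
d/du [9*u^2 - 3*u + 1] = 18*u - 3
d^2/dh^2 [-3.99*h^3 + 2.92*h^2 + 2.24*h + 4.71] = 5.84 - 23.94*h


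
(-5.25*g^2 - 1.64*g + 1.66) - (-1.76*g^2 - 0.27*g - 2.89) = -3.49*g^2 - 1.37*g + 4.55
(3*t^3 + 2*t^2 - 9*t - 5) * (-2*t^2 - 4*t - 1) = -6*t^5 - 16*t^4 + 7*t^3 + 44*t^2 + 29*t + 5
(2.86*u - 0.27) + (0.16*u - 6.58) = 3.02*u - 6.85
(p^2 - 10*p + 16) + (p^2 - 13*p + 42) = 2*p^2 - 23*p + 58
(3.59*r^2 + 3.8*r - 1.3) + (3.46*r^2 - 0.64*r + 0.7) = 7.05*r^2 + 3.16*r - 0.6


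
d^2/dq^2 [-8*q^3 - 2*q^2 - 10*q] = -48*q - 4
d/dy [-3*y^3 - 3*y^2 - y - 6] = -9*y^2 - 6*y - 1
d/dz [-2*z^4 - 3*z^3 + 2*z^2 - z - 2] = -8*z^3 - 9*z^2 + 4*z - 1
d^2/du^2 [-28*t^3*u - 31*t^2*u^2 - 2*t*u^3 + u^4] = -62*t^2 - 12*t*u + 12*u^2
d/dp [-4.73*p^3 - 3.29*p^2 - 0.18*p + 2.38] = -14.19*p^2 - 6.58*p - 0.18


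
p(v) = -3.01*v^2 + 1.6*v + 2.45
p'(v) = 1.6 - 6.02*v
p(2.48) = -12.09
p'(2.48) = -13.33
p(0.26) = 2.66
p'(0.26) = 0.03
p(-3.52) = -40.48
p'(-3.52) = 22.79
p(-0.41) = 1.29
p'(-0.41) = 4.07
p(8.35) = -194.05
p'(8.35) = -48.67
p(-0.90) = -1.43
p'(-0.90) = 7.02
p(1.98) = -6.18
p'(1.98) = -10.32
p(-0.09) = 2.28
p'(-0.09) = 2.14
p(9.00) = -226.96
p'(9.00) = -52.58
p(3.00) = -19.84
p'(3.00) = -16.46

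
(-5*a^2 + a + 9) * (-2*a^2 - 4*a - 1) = 10*a^4 + 18*a^3 - 17*a^2 - 37*a - 9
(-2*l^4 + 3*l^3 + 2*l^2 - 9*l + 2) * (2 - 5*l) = 10*l^5 - 19*l^4 - 4*l^3 + 49*l^2 - 28*l + 4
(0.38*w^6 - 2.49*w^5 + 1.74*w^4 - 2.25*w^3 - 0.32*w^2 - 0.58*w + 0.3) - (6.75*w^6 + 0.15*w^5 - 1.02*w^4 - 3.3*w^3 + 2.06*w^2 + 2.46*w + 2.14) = -6.37*w^6 - 2.64*w^5 + 2.76*w^4 + 1.05*w^3 - 2.38*w^2 - 3.04*w - 1.84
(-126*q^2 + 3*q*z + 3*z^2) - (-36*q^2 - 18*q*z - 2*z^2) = -90*q^2 + 21*q*z + 5*z^2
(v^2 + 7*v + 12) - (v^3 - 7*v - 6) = -v^3 + v^2 + 14*v + 18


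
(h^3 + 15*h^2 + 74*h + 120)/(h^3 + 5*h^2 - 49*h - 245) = (h^2 + 10*h + 24)/(h^2 - 49)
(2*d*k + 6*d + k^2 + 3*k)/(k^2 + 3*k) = (2*d + k)/k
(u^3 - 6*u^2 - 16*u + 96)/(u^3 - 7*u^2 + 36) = (u^2 - 16)/(u^2 - u - 6)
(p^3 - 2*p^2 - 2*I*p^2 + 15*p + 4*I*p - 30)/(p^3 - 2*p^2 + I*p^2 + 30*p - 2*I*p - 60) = (p + 3*I)/(p + 6*I)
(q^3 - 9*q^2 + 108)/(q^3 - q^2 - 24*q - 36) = (q - 6)/(q + 2)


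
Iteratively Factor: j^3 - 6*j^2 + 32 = (j - 4)*(j^2 - 2*j - 8) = (j - 4)*(j + 2)*(j - 4)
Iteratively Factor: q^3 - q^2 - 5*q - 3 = (q + 1)*(q^2 - 2*q - 3) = (q - 3)*(q + 1)*(q + 1)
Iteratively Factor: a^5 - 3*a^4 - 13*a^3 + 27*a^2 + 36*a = (a + 1)*(a^4 - 4*a^3 - 9*a^2 + 36*a) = (a + 1)*(a + 3)*(a^3 - 7*a^2 + 12*a) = (a - 3)*(a + 1)*(a + 3)*(a^2 - 4*a) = a*(a - 3)*(a + 1)*(a + 3)*(a - 4)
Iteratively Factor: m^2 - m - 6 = (m - 3)*(m + 2)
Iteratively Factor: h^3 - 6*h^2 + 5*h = (h)*(h^2 - 6*h + 5) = h*(h - 1)*(h - 5)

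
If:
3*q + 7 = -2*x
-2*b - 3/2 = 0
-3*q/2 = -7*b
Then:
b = -3/4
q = -7/2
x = 7/4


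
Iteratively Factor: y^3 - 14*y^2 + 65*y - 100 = (y - 5)*(y^2 - 9*y + 20) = (y - 5)*(y - 4)*(y - 5)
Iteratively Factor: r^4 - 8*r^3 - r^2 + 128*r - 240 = (r - 3)*(r^3 - 5*r^2 - 16*r + 80) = (r - 5)*(r - 3)*(r^2 - 16) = (r - 5)*(r - 4)*(r - 3)*(r + 4)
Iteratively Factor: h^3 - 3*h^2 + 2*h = (h)*(h^2 - 3*h + 2) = h*(h - 1)*(h - 2)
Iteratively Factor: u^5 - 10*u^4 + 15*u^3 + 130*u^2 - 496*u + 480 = (u - 3)*(u^4 - 7*u^3 - 6*u^2 + 112*u - 160) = (u - 4)*(u - 3)*(u^3 - 3*u^2 - 18*u + 40) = (u - 5)*(u - 4)*(u - 3)*(u^2 + 2*u - 8) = (u - 5)*(u - 4)*(u - 3)*(u - 2)*(u + 4)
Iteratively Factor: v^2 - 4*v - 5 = (v + 1)*(v - 5)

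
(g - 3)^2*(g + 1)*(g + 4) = g^4 - g^3 - 17*g^2 + 21*g + 36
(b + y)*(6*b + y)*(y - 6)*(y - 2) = 6*b^2*y^2 - 48*b^2*y + 72*b^2 + 7*b*y^3 - 56*b*y^2 + 84*b*y + y^4 - 8*y^3 + 12*y^2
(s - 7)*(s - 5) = s^2 - 12*s + 35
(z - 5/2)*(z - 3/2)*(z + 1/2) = z^3 - 7*z^2/2 + 7*z/4 + 15/8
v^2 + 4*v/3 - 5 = (v - 5/3)*(v + 3)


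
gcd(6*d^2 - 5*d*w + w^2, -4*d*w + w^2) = 1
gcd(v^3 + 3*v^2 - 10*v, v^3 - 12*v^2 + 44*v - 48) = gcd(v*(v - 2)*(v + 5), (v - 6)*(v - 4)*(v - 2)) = v - 2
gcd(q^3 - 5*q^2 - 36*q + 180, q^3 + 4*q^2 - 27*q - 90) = q^2 + q - 30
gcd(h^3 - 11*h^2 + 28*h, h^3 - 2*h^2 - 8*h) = h^2 - 4*h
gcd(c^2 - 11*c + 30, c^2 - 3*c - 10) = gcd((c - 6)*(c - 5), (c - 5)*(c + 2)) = c - 5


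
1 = 1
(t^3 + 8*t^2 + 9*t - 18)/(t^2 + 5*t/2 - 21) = 2*(t^2 + 2*t - 3)/(2*t - 7)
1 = 1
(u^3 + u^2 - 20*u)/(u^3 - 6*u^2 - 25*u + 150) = u*(u - 4)/(u^2 - 11*u + 30)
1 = 1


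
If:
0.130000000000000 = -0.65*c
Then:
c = -0.20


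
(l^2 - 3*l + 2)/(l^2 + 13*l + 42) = (l^2 - 3*l + 2)/(l^2 + 13*l + 42)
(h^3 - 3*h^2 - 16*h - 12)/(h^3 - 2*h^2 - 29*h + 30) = (h^2 + 3*h + 2)/(h^2 + 4*h - 5)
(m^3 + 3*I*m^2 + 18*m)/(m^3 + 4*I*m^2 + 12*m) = (m - 3*I)/(m - 2*I)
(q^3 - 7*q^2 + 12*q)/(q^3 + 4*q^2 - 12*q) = (q^2 - 7*q + 12)/(q^2 + 4*q - 12)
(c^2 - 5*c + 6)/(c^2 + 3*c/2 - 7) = 2*(c - 3)/(2*c + 7)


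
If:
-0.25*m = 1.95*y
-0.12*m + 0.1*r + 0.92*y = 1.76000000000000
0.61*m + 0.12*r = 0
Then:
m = -2.36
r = 11.99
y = 0.30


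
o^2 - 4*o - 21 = (o - 7)*(o + 3)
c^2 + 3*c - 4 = (c - 1)*(c + 4)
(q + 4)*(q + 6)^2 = q^3 + 16*q^2 + 84*q + 144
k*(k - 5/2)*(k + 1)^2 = k^4 - k^3/2 - 4*k^2 - 5*k/2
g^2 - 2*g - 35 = (g - 7)*(g + 5)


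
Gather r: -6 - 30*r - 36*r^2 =-36*r^2 - 30*r - 6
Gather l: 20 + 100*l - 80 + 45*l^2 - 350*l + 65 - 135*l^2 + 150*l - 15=-90*l^2 - 100*l - 10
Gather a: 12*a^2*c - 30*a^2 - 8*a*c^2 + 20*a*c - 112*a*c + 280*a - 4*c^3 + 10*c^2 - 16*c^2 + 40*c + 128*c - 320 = a^2*(12*c - 30) + a*(-8*c^2 - 92*c + 280) - 4*c^3 - 6*c^2 + 168*c - 320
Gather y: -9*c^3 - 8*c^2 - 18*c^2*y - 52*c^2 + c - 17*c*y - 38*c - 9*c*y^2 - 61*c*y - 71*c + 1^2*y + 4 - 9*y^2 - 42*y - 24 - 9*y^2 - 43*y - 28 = -9*c^3 - 60*c^2 - 108*c + y^2*(-9*c - 18) + y*(-18*c^2 - 78*c - 84) - 48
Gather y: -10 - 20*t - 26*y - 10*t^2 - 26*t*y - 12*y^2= -10*t^2 - 20*t - 12*y^2 + y*(-26*t - 26) - 10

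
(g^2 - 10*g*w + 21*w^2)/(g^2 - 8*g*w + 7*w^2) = (-g + 3*w)/(-g + w)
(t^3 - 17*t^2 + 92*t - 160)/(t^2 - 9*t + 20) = t - 8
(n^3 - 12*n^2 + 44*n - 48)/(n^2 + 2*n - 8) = (n^2 - 10*n + 24)/(n + 4)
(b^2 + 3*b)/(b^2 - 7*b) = (b + 3)/(b - 7)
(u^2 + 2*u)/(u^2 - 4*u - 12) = u/(u - 6)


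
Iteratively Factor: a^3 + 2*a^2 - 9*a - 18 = (a + 3)*(a^2 - a - 6) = (a + 2)*(a + 3)*(a - 3)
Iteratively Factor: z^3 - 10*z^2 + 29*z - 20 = (z - 5)*(z^2 - 5*z + 4) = (z - 5)*(z - 1)*(z - 4)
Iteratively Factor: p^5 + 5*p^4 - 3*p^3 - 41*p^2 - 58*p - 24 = (p + 4)*(p^4 + p^3 - 7*p^2 - 13*p - 6) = (p + 2)*(p + 4)*(p^3 - p^2 - 5*p - 3) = (p + 1)*(p + 2)*(p + 4)*(p^2 - 2*p - 3) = (p - 3)*(p + 1)*(p + 2)*(p + 4)*(p + 1)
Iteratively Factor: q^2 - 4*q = (q)*(q - 4)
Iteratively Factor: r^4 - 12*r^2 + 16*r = (r)*(r^3 - 12*r + 16) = r*(r - 2)*(r^2 + 2*r - 8) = r*(r - 2)*(r + 4)*(r - 2)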